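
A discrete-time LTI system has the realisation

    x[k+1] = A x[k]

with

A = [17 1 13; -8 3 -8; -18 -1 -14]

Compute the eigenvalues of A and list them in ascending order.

det(zI - A) = z^3 - (tr A)z^2 + (M11 + M22 + M33)z - det A, where Mii is the 2×2 principal minor of A obtained by deleting row i and column i.
tr A = 17 + 3 + (-14) = 6; M11 = 3·(-14) - (-8)·(-1) = -42 - 8 = -50; M22 = 17·(-14) - 13·(-18) = -238 - (-234) = -4; M33 = 17·3 - 1·(-8) = 51 - (-8) = 59; sum of minors = 5.
det A = 17·(3·(-14) - (-8)·(-1)) - 1·((-8)·(-14) - (-8)·(-18)) + 13·((-8)·(-1) - 3·(-18)) = 17·(-50) - 1·(-32) + 13·62 = -12.
So p(z) = det(zI - A) = z^3 - 6z^2 + 5z + 12.
Rational-root test: any integer root divides 12. Testing small divisors, z = -1 works: p(-1) = -1 + (-6) + (-5) + 12 = 0, so (z + 1) is a factor.
Dividing, p(z) = (z + 1)(z^2 - 7z + 12).
Factor z^2 - 7z + 12: two numbers with sum 7 and product 12 are 4 and 3, so z^2 - 7z + 12 = (z - 4)(z - 3).
Hence p(z) = (z - 4) (z - 3) (z + 1), with roots -1, 3, 4.

-1, 3, 4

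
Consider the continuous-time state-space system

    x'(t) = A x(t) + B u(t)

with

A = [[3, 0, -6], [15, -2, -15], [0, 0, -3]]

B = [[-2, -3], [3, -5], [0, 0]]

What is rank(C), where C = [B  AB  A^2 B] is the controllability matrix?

2

AB = [[-6, -9], [-36, -35], [0, 0]]
A^2B = [[-18, -27], [-18, -65], [0, 0]]
Controllability matrix C = [B  AB  A^2B] = [[-2, -3, -6, -9, -18, -27], [3, -5, -36, -35, -18, -65], [0, 0, 0, 0, 0, 0]]
Row 3 of C is identically zero, so rank(C) ≤ 2.
The 2×2 minor from rows 1, 2, columns 1, 2 is (-2)·(-5) - (-3)·3 = 10 - (-9) = 19 ≠ 0, so rank(C) = 2.
rank(C) = 2 < n = 3, so the pair (A, B) is not completely controllable.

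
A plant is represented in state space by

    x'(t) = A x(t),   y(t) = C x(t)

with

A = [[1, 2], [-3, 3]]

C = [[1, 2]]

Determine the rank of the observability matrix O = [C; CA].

CA = [[-5, 8]]
Observability matrix O = [C; CA] = [[1, 2], [-5, 8]]
det(O) = 1·8 - 2·(-5) = 8 - (-10) = 18 ≠ 0, so rank(O) = 2.
rank(O) = 2 = n, so the pair (A, C) is completely observable.

2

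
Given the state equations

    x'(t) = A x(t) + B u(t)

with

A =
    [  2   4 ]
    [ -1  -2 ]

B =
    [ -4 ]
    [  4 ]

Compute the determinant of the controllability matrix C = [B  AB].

AB = [[8], [-4]]
Controllability matrix C = [B  AB] = [[-4, 8], [4, -4]]
det(C) = (-4)·(-4) - 8·4 = 16 - 32 = -16
Since det(C) ≠ 0, rank(C) = 2 and the system is completely controllable.

-16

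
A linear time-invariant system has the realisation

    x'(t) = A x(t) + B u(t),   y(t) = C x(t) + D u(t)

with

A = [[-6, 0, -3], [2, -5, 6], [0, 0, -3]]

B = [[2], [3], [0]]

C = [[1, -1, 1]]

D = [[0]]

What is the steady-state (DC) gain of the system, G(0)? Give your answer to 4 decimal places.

G(0) = C(-A)^{-1}B + D = -C A^{-1} B + D.
det A = -90, so A^{-1} = (1/-90)·adj(A) = [[-1/6, 0, 1/6], [-1/15, -1/5, -1/3], [0, 0, -1/3]]
A^{-1} B = [-1/3, -11/15, 0]^T
C A^{-1} B = 2/5
G(0) = D - C A^{-1} B = 0 - (2/5) = -2/5 ≈ -0.4000

-0.4000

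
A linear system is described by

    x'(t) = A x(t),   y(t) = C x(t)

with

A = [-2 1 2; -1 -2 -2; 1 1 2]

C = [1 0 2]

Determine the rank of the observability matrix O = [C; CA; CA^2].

2

CA = [[0, 3, 6]]
CA^2 = [[3, 0, 6]]
Observability matrix O = [C; CA; CA^2] = [[1, 0, 2], [0, 3, 6], [3, 0, 6]]
The columns c1, c2, c3 of O are linearly dependent: -2·c1 - 2·c2 + c3 = 0 (check each entry), so rank(O) ≤ 2.
The 2×2 minor from rows 1, 2, columns 1, 2 is 1·3 - 0·0 = 3 - 0 = 3 ≠ 0, so rank(O) = 2.
rank(O) = 2 < n = 3, so the pair (A, C) is not completely observable.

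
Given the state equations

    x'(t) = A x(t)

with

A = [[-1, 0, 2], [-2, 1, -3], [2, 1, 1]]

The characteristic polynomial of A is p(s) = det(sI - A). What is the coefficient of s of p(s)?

Expand det(sI - A) for the 3×3 matrix.
p(s) = s^3 - s^2 - 2s + 12.
(Check: constant term = det(-A) = (-1)^3 det A = 12; coefficient of s^2 = -tr A = -1.)
The coefficient of s is -2.

-2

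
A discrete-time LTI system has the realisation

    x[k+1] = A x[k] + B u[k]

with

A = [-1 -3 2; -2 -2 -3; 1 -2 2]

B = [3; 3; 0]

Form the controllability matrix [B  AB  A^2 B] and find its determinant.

AB = [[-12], [-12], [-3]]
A^2B = [[42], [57], [6]]
Controllability matrix C = [B  AB  A^2B] = [[3, -12, 42], [3, -12, 57], [0, -3, 6]]
Expanding along the first row, det(C) = 3·((-12)·6 - 57·(-3)) - (-12)·(3·6 - 57·0) + 42·(3·(-3) - (-12)·0) = 3·99 - (-12)·18 + 42·(-9) = 135
Since det(C) ≠ 0, rank(C) = 3 and the system is completely controllable.

135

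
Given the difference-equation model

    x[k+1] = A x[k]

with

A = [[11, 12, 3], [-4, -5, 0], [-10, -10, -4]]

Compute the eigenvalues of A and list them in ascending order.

det(zI - A) = z^3 - (tr A)z^2 + (M11 + M22 + M33)z - det A, where Mii is the 2×2 principal minor of A obtained by deleting row i and column i.
tr A = 11 + (-5) + (-4) = 2; M11 = (-5)·(-4) - 0·(-10) = 20 - 0 = 20; M22 = 11·(-4) - 3·(-10) = -44 - (-30) = -14; M33 = 11·(-5) - 12·(-4) = -55 - (-48) = -7; sum of minors = -1.
det A = 11·((-5)·(-4) - 0·(-10)) - 12·((-4)·(-4) - 0·(-10)) + 3·((-4)·(-10) - (-5)·(-10)) = 11·20 - 12·16 + 3·(-10) = -2.
So p(z) = det(zI - A) = z^3 - 2z^2 - z + 2.
Rational-root test: any integer root divides 2. Testing small divisors, z = -1 works: p(-1) = -1 + (-2) + 1 + 2 = 0, so (z + 1) is a factor.
Dividing, p(z) = (z + 1)(z^2 - 3z + 2).
Factor z^2 - 3z + 2: two numbers with sum 3 and product 2 are 2 and 1, so z^2 - 3z + 2 = (z - 2)(z - 1).
Hence p(z) = (z - 2) (z - 1) (z + 1), with roots -1, 1, 2.

-1, 1, 2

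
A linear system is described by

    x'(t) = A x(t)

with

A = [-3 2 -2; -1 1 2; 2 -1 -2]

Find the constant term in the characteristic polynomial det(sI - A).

-6

Expand det(sI - A) for the 3×3 matrix.
p(s) = s^3 + 4s^2 + 9s - 6.
(Check: constant term = det(-A) = (-1)^3 det A = -6; coefficient of s^2 = -tr A = 4.)
The constant term is -6.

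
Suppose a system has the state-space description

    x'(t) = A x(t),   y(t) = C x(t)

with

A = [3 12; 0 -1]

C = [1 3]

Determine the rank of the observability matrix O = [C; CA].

1

CA = [[3, 9]]
Observability matrix O = [C; CA] = [[1, 3], [3, 9]]
Every row of O is a scalar multiple of row 1 = [1, 3] (multipliers 1, 3), so the rows span a one-dimensional space.
O ≠ 0, hence rank(O) = 1.
rank(O) = 1 < n = 2, so the pair (A, C) is not completely observable.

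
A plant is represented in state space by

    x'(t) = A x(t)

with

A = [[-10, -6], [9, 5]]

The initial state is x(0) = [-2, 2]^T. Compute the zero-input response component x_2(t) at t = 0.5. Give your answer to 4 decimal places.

0.2707

det(sI - A) = s^2 - (tr A)s + det A, with tr A = (-10) + 5 = -5 and det A = (-10)·5 - (-6)·9 = -50 - (-54) = 4.
So p(s) = det(sI - A) = s^2 + 5s + 4.
Factor s^2 + 5s + 4: two numbers with sum -5 and product 4 are -1 and -4, so s^2 + 5s + 4 = (s + 1)(s + 4).
Hence p(s) = (s + 1) (s + 4), with roots -4, -1.
The eigenvalues -4, -1 are distinct and real, so A is diagonalisable and x(t) = e^{At} x(0) = V diag(e^{λ_i t}) V^{-1} x(0), where the columns of V are the eigenvectors.
λ = -4: A - (-4)I = [[-6, -6], [9, 9]]. Row 1 gives (-6)·v1 + (-6)·v2 = 0, so take v_1 = [1, -1]^T.
λ = -1: A - (-1)I = [[-9, -6], [9, 6]]. Row 1 gives (-9)·v1 + (-6)·v2 = 0, so take v_2 = [-2, 3]^T.
V = [v_1 v_2] = [[1, -2], [-1, 3]] has det V = 1, so V^{-1} = adj(V)/det V = [[3, 2], [1, 1]].
Modal coordinates z(0) = V^{-1} x(0): 3·(-2) + 2·2 = -2; 1·(-2) + 1·2 = 0; so z(0) = [-2, 0]^T.
x_2(t) = Σ_i (v_i)_2 · z_i(0) · e^{λ_i t} (row 2 of V times the modal terms).
x_2(0.5) = (-1)·(-2)·e^{-4·0.5} + 3·0·e^{-1·0.5} = 2·0.135335 + 0·0.606531 = 0.2707.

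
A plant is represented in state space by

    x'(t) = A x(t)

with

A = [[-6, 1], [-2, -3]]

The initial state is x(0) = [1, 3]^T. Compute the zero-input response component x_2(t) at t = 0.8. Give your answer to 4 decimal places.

det(sI - A) = s^2 - (tr A)s + det A, with tr A = (-6) + (-3) = -9 and det A = (-6)·(-3) - 1·(-2) = 18 - (-2) = 20.
So p(s) = det(sI - A) = s^2 + 9s + 20.
Factor s^2 + 9s + 20: two numbers with sum -9 and product 20 are -4 and -5, so s^2 + 9s + 20 = (s + 4)(s + 5).
Hence p(s) = (s + 4) (s + 5), with roots -5, -4.
The eigenvalues -5, -4 are distinct and real, so A is diagonalisable and x(t) = e^{At} x(0) = V diag(e^{λ_i t}) V^{-1} x(0), where the columns of V are the eigenvectors.
λ = -5: A - (-5)I = [[-1, 1], [-2, 2]]. Row 1 gives (-1)·v1 + 1·v2 = 0, so take v_1 = [1, 1]^T.
λ = -4: A - (-4)I = [[-2, 1], [-2, 1]]. Row 1 gives (-2)·v1 + 1·v2 = 0, so take v_2 = [-1, -2]^T.
V = [v_1 v_2] = [[1, -1], [1, -2]] has det V = -1, so V^{-1} = adj(V)/det V = [[2, -1], [1, -1]].
Modal coordinates z(0) = V^{-1} x(0): 2·1 + (-1)·3 = -1; 1·1 + (-1)·3 = -2; so z(0) = [-1, -2]^T.
x_2(t) = Σ_i (v_i)_2 · z_i(0) · e^{λ_i t} (row 2 of V times the modal terms).
x_2(0.8) = 1·(-1)·e^{-5·0.8} + (-2)·(-2)·e^{-4·0.8} = (-1)·0.018316 + 4·0.040762 = 0.1447.

0.1447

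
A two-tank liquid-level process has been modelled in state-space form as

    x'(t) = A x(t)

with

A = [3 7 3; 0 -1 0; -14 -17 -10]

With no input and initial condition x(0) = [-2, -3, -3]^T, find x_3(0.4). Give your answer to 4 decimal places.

11.5841

det(sI - A) = s^3 - (tr A)s^2 + (M11 + M22 + M33)s - det A, where Mii is the 2×2 principal minor of A obtained by deleting row i and column i.
tr A = 3 + (-1) + (-10) = -8; M11 = (-1)·(-10) - 0·(-17) = 10 - 0 = 10; M22 = 3·(-10) - 3·(-14) = -30 - (-42) = 12; M33 = 3·(-1) - 7·0 = -3 - 0 = -3; sum of minors = 19.
det A = 3·((-1)·(-10) - 0·(-17)) - 7·(0·(-10) - 0·(-14)) + 3·(0·(-17) - (-1)·(-14)) = 3·10 - 7·0 + 3·(-14) = -12.
So p(s) = det(sI - A) = s^3 + 8s^2 + 19s + 12.
Rational-root test: any integer root divides 12. Testing small divisors, s = -1 works: p(-1) = -1 + 8 + (-19) + 12 = 0, so (s + 1) is a factor.
Dividing, p(s) = (s + 1)(s^2 + 7s + 12).
Factor s^2 + 7s + 12: two numbers with sum -7 and product 12 are -3 and -4, so s^2 + 7s + 12 = (s + 3)(s + 4).
Hence p(s) = (s + 1) (s + 3) (s + 4), with roots -4, -3, -1.
The eigenvalues -4, -3, -1 are distinct and real, so A is diagonalisable and x(t) = e^{At} x(0) = V diag(e^{λ_i t}) V^{-1} x(0), where the columns of V are the eigenvectors.
λ = -4: A - (-4)I = [[7, 7, 3], [0, 3, 0], [-14, -17, -6]]. v must be orthogonal to every row; (row 1) × (row 2) = [-9, 0, 21], so take v_1 = [-3, 0, 7]^T.
λ = -3: A - (-3)I = [[6, 7, 3], [0, 2, 0], [-14, -17, -7]]. v must be orthogonal to every row; (row 1) × (row 2) = [-6, 0, 12], so take v_2 = [-1, 0, 2]^T.
λ = -1: A - (-1)I = [[4, 7, 3], [0, 0, 0], [-14, -17, -9]]. v must be orthogonal to every row; (row 1) × (row 3) = [-12, -6, 30], so take v_3 = [2, 1, -5]^T.
V = [v_1 v_2 v_3] = [[-3, -1, 2], [0, 0, 1], [7, 2, -5]] has det V = -1, so V^{-1} = adj(V)/det V = [[2, 1, 1], [-7, -1, -3], [0, 1, 0]].
Modal coordinates z(0) = V^{-1} x(0): 2·(-2) + 1·(-3) + 1·(-3) = -10; (-7)·(-2) + (-1)·(-3) + (-3)·(-3) = 26; 0·(-2) + 1·(-3) + 0·(-3) = -3; so z(0) = [-10, 26, -3]^T.
x_3(t) = Σ_i (v_i)_3 · z_i(0) · e^{λ_i t} (row 3 of V times the modal terms).
x_3(0.4) = 7·(-10)·e^{-4·0.4} + 2·26·e^{-3·0.4} + (-5)·(-3)·e^{-1·0.4} = (-70)·0.201897 + 52·0.301194 + 15·0.670320 = 11.5841.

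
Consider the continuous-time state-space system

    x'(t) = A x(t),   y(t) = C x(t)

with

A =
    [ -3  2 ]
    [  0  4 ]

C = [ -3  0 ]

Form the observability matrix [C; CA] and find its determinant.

CA = [[9, -6]]
Observability matrix O = [C; CA] = [[-3, 0], [9, -6]]
det(O) = (-3)·(-6) - 0·9 = 18 - 0 = 18
Since det(O) ≠ 0, rank(O) = 2 and the system is completely observable.

18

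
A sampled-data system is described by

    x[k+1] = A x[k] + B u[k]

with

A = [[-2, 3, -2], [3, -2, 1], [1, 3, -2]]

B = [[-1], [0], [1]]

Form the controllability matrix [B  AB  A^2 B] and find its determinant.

AB = [[0], [-2], [-3]]
A^2B = [[0], [1], [0]]
Controllability matrix C = [B  AB  A^2B] = [[-1, 0, 0], [0, -2, 1], [1, -3, 0]]
Expanding along the first row, det(C) = (-1)·((-2)·0 - 1·(-3)) - 0·(0·0 - 1·1) + 0·(0·(-3) - (-2)·1) = (-1)·3 - 0·(-1) + 0·2 = -3
Since det(C) ≠ 0, rank(C) = 3 and the system is completely controllable.

-3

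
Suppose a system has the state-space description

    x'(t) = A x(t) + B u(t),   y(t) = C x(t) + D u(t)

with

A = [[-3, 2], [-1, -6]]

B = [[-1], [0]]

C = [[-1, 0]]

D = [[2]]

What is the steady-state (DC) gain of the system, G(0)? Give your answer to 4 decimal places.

2.3000

G(0) = C(-A)^{-1}B + D = -C A^{-1} B + D.
det A = 20, so A^{-1} = (1/20)·adj(A) = [[-3/10, -1/10], [1/20, -3/20]]
A^{-1} B = [3/10, -1/20]^T
C A^{-1} B = -3/10
G(0) = D - C A^{-1} B = 2 - (-3/10) = 23/10 ≈ 2.3000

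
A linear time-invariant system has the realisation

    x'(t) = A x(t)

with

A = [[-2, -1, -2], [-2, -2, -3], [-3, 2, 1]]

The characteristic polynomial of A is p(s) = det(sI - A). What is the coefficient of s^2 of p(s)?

Expand det(sI - A) for the 3×3 matrix.
p(s) = s^3 + 3s^2 - 2s - 1.
(Check: constant term = det(-A) = (-1)^3 det A = -1; coefficient of s^2 = -tr A = 3.)
The coefficient of s^2 is 3.

3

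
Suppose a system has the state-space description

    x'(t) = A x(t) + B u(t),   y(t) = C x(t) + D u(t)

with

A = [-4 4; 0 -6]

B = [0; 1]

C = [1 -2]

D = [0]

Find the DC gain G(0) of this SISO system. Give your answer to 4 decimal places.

G(0) = C(-A)^{-1}B + D = -C A^{-1} B + D.
det A = 24, so A^{-1} = (1/24)·adj(A) = [[-1/4, -1/6], [0, -1/6]]
A^{-1} B = [-1/6, -1/6]^T
C A^{-1} B = 1/6
G(0) = D - C A^{-1} B = 0 - (1/6) = -1/6 ≈ -0.1667

-0.1667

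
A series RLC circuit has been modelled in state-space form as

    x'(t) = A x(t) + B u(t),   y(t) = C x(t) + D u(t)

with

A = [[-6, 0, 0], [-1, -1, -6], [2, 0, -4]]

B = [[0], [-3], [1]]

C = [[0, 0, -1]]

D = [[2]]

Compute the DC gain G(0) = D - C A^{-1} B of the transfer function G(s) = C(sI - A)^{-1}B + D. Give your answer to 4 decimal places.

1.7500

G(0) = C(-A)^{-1}B + D = -C A^{-1} B + D.
det A = -24, so A^{-1} = (1/-24)·adj(A) = [[-1/6, 0, 0], [2/3, -1, 3/2], [-1/12, 0, -1/4]]
A^{-1} B = [0, 9/2, -1/4]^T
C A^{-1} B = 1/4
G(0) = D - C A^{-1} B = 2 - (1/4) = 7/4 ≈ 1.7500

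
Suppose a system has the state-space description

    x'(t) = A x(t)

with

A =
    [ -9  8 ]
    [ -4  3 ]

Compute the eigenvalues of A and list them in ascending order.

-5, -1

det(sI - A) = s^2 - (tr A)s + det A, with tr A = (-9) + 3 = -6 and det A = (-9)·3 - 8·(-4) = -27 - (-32) = 5.
So p(s) = det(sI - A) = s^2 + 6s + 5.
Factor s^2 + 6s + 5: two numbers with sum -6 and product 5 are -1 and -5, so s^2 + 6s + 5 = (s + 1)(s + 5).
Hence p(s) = (s + 1) (s + 5), with roots -5, -1.
All eigenvalues have negative real part, so the system is asymptotically stable.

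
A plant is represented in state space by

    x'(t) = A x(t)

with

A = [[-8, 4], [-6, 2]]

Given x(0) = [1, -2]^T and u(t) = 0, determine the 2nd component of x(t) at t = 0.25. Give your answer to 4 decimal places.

-2.8836

det(sI - A) = s^2 - (tr A)s + det A, with tr A = (-8) + 2 = -6 and det A = (-8)·2 - 4·(-6) = -16 - (-24) = 8.
So p(s) = det(sI - A) = s^2 + 6s + 8.
Factor s^2 + 6s + 8: two numbers with sum -6 and product 8 are -2 and -4, so s^2 + 6s + 8 = (s + 2)(s + 4).
Hence p(s) = (s + 2) (s + 4), with roots -4, -2.
The eigenvalues -4, -2 are distinct and real, so A is diagonalisable and x(t) = e^{At} x(0) = V diag(e^{λ_i t}) V^{-1} x(0), where the columns of V are the eigenvectors.
λ = -4: A - (-4)I = [[-4, 4], [-6, 6]]. Row 1 gives (-4)·v1 + 4·v2 = 0, so take v_1 = [1, 1]^T.
λ = -2: A - (-2)I = [[-6, 4], [-6, 4]]. Row 1 gives (-6)·v1 + 4·v2 = 0, so take v_2 = [-2, -3]^T.
V = [v_1 v_2] = [[1, -2], [1, -3]] has det V = -1, so V^{-1} = adj(V)/det V = [[3, -2], [1, -1]].
Modal coordinates z(0) = V^{-1} x(0): 3·1 + (-2)·(-2) = 7; 1·1 + (-1)·(-2) = 3; so z(0) = [7, 3]^T.
x_2(t) = Σ_i (v_i)_2 · z_i(0) · e^{λ_i t} (row 2 of V times the modal terms).
x_2(0.25) = 1·7·e^{-4·0.25} + (-3)·3·e^{-2·0.25} = 7·0.367879 + (-9)·0.606531 = -2.8836.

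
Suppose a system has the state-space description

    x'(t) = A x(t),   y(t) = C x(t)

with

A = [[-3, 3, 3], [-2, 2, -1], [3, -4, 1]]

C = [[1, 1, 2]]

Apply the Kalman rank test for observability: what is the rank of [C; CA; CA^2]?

3

CA = [[1, -3, 4]]
CA^2 = [[15, -19, 10]]
Observability matrix O = [C; CA; CA^2] = [[1, 1, 2], [1, -3, 4], [15, -19, 10]]
det(O) = 1·((-3)·10 - 4·(-19)) - 1·(1·10 - 4·15) + 2·(1·(-19) - (-3)·15) = 1·46 - 1·(-50) + 2·26 = 148 ≠ 0, so rank(O) = 3.
rank(O) = 3 = n, so the pair (A, C) is completely observable.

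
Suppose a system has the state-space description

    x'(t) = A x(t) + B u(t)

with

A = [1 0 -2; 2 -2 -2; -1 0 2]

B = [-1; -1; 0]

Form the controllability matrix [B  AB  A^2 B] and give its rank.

3

AB = [[-1], [0], [1]]
A^2B = [[-3], [-4], [3]]
Controllability matrix C = [B  AB  A^2B] = [[-1, -1, -3], [-1, 0, -4], [0, 1, 3]]
det(C) = (-1)·(0·3 - (-4)·1) - (-1)·((-1)·3 - (-4)·0) + (-3)·((-1)·1 - 0·0) = (-1)·4 - (-1)·(-3) + (-3)·(-1) = -4 ≠ 0, so rank(C) = 3.
rank(C) = 3 = n, so the pair (A, B) is completely controllable.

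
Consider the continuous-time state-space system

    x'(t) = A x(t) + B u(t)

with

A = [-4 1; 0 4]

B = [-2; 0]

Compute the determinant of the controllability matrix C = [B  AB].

0

AB = [[8], [0]]
Controllability matrix C = [B  AB] = [[-2, 8], [0, 0]]
det(C) = (-2)·0 - 8·0 = 0 - 0 = 0
Since det(C) = 0, rank(C) < 2 and the system is not completely controllable.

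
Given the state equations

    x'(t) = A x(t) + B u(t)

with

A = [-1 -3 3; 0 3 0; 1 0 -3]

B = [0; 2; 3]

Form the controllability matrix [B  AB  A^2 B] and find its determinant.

AB = [[3], [6], [-9]]
A^2B = [[-48], [18], [30]]
Controllability matrix C = [B  AB  A^2B] = [[0, 3, -48], [2, 6, 18], [3, -9, 30]]
Expanding along the first row, det(C) = 0·(6·30 - 18·(-9)) - 3·(2·30 - 18·3) + (-48)·(2·(-9) - 6·3) = 0·342 - 3·6 + (-48)·(-36) = 1710
Since det(C) ≠ 0, rank(C) = 3 and the system is completely controllable.

1710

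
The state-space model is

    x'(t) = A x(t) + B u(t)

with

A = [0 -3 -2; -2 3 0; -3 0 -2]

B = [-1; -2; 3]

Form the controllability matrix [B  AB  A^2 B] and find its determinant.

384

AB = [[0], [-4], [-3]]
A^2B = [[18], [-12], [6]]
Controllability matrix C = [B  AB  A^2B] = [[-1, 0, 18], [-2, -4, -12], [3, -3, 6]]
Expanding along the first row, det(C) = (-1)·((-4)·6 - (-12)·(-3)) - 0·((-2)·6 - (-12)·3) + 18·((-2)·(-3) - (-4)·3) = (-1)·(-60) - 0·24 + 18·18 = 384
Since det(C) ≠ 0, rank(C) = 3 and the system is completely controllable.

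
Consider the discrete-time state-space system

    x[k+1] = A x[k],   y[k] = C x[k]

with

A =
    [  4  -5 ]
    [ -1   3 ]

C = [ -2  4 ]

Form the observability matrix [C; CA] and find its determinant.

4

CA = [[-12, 22]]
Observability matrix O = [C; CA] = [[-2, 4], [-12, 22]]
det(O) = (-2)·22 - 4·(-12) = -44 - (-48) = 4
Since det(O) ≠ 0, rank(O) = 2 and the system is completely observable.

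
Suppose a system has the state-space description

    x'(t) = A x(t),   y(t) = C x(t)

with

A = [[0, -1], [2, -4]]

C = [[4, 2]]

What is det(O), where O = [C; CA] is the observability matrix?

-56

CA = [[4, -12]]
Observability matrix O = [C; CA] = [[4, 2], [4, -12]]
det(O) = 4·(-12) - 2·4 = -48 - 8 = -56
Since det(O) ≠ 0, rank(O) = 2 and the system is completely observable.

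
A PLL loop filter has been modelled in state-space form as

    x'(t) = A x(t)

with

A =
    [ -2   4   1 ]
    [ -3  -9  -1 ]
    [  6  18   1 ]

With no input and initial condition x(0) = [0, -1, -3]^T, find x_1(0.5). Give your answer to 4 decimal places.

-0.8648

det(sI - A) = s^3 - (tr A)s^2 + (M11 + M22 + M33)s - det A, where Mii is the 2×2 principal minor of A obtained by deleting row i and column i.
tr A = (-2) + (-9) + 1 = -10; M11 = (-9)·1 - (-1)·18 = -9 - (-18) = 9; M22 = (-2)·1 - 1·6 = -2 - 6 = -8; M33 = (-2)·(-9) - 4·(-3) = 18 - (-12) = 30; sum of minors = 31.
det A = (-2)·((-9)·1 - (-1)·18) - 4·((-3)·1 - (-1)·6) + 1·((-3)·18 - (-9)·6) = (-2)·9 - 4·3 + 1·0 = -30.
So p(s) = det(sI - A) = s^3 + 10s^2 + 31s + 30.
Rational-root test: any integer root divides 30. Testing small divisors, s = -2 works: p(-2) = -8 + 40 + (-62) + 30 = 0, so (s + 2) is a factor.
Dividing, p(s) = (s + 2)(s^2 + 8s + 15).
Factor s^2 + 8s + 15: two numbers with sum -8 and product 15 are -3 and -5, so s^2 + 8s + 15 = (s + 3)(s + 5).
Hence p(s) = (s + 2) (s + 3) (s + 5), with roots -5, -3, -2.
The eigenvalues -5, -3, -2 are distinct and real, so A is diagonalisable and x(t) = e^{At} x(0) = V diag(e^{λ_i t}) V^{-1} x(0), where the columns of V are the eigenvectors.
λ = -5: A - (-5)I = [[3, 4, 1], [-3, -4, -1], [6, 18, 6]]. v must be orthogonal to every row; (row 1) × (row 3) = [6, -12, 30], so take v_1 = [-1, 2, -5]^T.
λ = -3: A - (-3)I = [[1, 4, 1], [-3, -6, -1], [6, 18, 4]]. v must be orthogonal to every row; (row 1) × (row 2) = [2, -2, 6], so take v_2 = [-1, 1, -3]^T.
λ = -2: A - (-2)I = [[0, 4, 1], [-3, -7, -1], [6, 18, 3]]. v must be orthogonal to every row; (row 1) × (row 2) = [3, -3, 12], so take v_3 = [1, -1, 4]^T.
V = [v_1 v_2 v_3] = [[-1, -1, 1], [2, 1, -1], [-5, -3, 4]] has det V = 1, so V^{-1} = adj(V)/det V = [[1, 1, 0], [-3, 1, 1], [-1, 2, 1]].
Modal coordinates z(0) = V^{-1} x(0): 1·0 + 1·(-1) + 0·(-3) = -1; (-3)·0 + 1·(-1) + 1·(-3) = -4; (-1)·0 + 2·(-1) + 1·(-3) = -5; so z(0) = [-1, -4, -5]^T.
x_1(t) = Σ_i (v_i)_1 · z_i(0) · e^{λ_i t} (row 1 of V times the modal terms).
x_1(0.5) = (-1)·(-1)·e^{-5·0.5} + (-1)·(-4)·e^{-3·0.5} + 1·(-5)·e^{-2·0.5} = 1·0.082085 + 4·0.223130 + (-5)·0.367879 = -0.8648.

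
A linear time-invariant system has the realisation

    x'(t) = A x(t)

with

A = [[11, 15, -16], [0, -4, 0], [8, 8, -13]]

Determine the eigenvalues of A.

-5, -4, 3

det(sI - A) = s^3 - (tr A)s^2 + (M11 + M22 + M33)s - det A, where Mii is the 2×2 principal minor of A obtained by deleting row i and column i.
tr A = 11 + (-4) + (-13) = -6; M11 = (-4)·(-13) - 0·8 = 52 - 0 = 52; M22 = 11·(-13) - (-16)·8 = -143 - (-128) = -15; M33 = 11·(-4) - 15·0 = -44 - 0 = -44; sum of minors = -7.
det A = 11·((-4)·(-13) - 0·8) - 15·(0·(-13) - 0·8) + (-16)·(0·8 - (-4)·8) = 11·52 - 15·0 + (-16)·32 = 60.
So p(s) = det(sI - A) = s^3 + 6s^2 - 7s - 60.
Rational-root test: any integer root divides -60. Testing small divisors, s = 3 works: p(3) = 27 + 54 + (-21) + (-60) = 0, so (s - 3) is a factor.
Dividing, p(s) = (s - 3)(s^2 + 9s + 20).
Factor s^2 + 9s + 20: two numbers with sum -9 and product 20 are -4 and -5, so s^2 + 9s + 20 = (s + 4)(s + 5).
Hence p(s) = (s - 3) (s + 4) (s + 5), with roots -5, -4, 3.
At least one eigenvalue has non-negative real part, so the system is not asymptotically stable.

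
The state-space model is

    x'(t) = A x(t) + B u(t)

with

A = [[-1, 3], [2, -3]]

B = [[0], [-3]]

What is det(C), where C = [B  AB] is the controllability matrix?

-27

AB = [[-9], [9]]
Controllability matrix C = [B  AB] = [[0, -9], [-3, 9]]
det(C) = 0·9 - (-9)·(-3) = 0 - 27 = -27
Since det(C) ≠ 0, rank(C) = 2 and the system is completely controllable.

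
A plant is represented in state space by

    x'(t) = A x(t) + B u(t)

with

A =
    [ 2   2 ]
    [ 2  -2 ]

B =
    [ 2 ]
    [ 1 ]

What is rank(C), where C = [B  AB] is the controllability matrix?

AB = [[6], [2]]
Controllability matrix C = [B  AB] = [[2, 6], [1, 2]]
det(C) = 2·2 - 6·1 = 4 - 6 = -2 ≠ 0, so rank(C) = 2.
rank(C) = 2 = n, so the pair (A, B) is completely controllable.

2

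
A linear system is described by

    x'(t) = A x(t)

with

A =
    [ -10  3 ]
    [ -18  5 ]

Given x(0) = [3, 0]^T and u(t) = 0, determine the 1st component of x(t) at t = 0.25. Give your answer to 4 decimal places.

det(sI - A) = s^2 - (tr A)s + det A, with tr A = (-10) + 5 = -5 and det A = (-10)·5 - 3·(-18) = -50 - (-54) = 4.
So p(s) = det(sI - A) = s^2 + 5s + 4.
Factor s^2 + 5s + 4: two numbers with sum -5 and product 4 are -1 and -4, so s^2 + 5s + 4 = (s + 1)(s + 4).
Hence p(s) = (s + 1) (s + 4), with roots -4, -1.
The eigenvalues -4, -1 are distinct and real, so A is diagonalisable and x(t) = e^{At} x(0) = V diag(e^{λ_i t}) V^{-1} x(0), where the columns of V are the eigenvectors.
λ = -4: A - (-4)I = [[-6, 3], [-18, 9]]. Row 1 gives (-6)·v1 + 3·v2 = 0, so take v_1 = [1, 2]^T.
λ = -1: A - (-1)I = [[-9, 3], [-18, 6]]. Row 1 gives (-9)·v1 + 3·v2 = 0, so take v_2 = [1, 3]^T.
V = [v_1 v_2] = [[1, 1], [2, 3]] has det V = 1, so V^{-1} = adj(V)/det V = [[3, -1], [-2, 1]].
Modal coordinates z(0) = V^{-1} x(0): 3·3 + (-1)·0 = 9; (-2)·3 + 1·0 = -6; so z(0) = [9, -6]^T.
x_1(t) = Σ_i (v_i)_1 · z_i(0) · e^{λ_i t} (row 1 of V times the modal terms).
x_1(0.25) = 1·9·e^{-4·0.25} + 1·(-6)·e^{-1·0.25} = 9·0.367879 + (-6)·0.778801 = -1.3619.

-1.3619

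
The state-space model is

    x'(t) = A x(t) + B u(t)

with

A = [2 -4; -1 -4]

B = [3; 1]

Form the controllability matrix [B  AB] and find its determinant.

AB = [[2], [-7]]
Controllability matrix C = [B  AB] = [[3, 2], [1, -7]]
det(C) = 3·(-7) - 2·1 = -21 - 2 = -23
Since det(C) ≠ 0, rank(C) = 2 and the system is completely controllable.

-23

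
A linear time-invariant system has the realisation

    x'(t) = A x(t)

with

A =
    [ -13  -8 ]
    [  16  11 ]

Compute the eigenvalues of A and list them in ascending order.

-5, 3

det(sI - A) = s^2 - (tr A)s + det A, with tr A = (-13) + 11 = -2 and det A = (-13)·11 - (-8)·16 = -143 - (-128) = -15.
So p(s) = det(sI - A) = s^2 + 2s - 15.
Factor s^2 + 2s - 15: two numbers with sum -2 and product -15 are 3 and -5, so s^2 + 2s - 15 = (s - 3)(s + 5).
Hence p(s) = (s - 3) (s + 5), with roots -5, 3.
At least one eigenvalue has non-negative real part, so the system is not asymptotically stable.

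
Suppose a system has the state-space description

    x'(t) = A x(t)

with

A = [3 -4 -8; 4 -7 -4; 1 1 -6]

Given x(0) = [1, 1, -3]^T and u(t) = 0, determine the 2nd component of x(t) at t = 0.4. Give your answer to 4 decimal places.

2.0788

det(sI - A) = s^3 - (tr A)s^2 + (M11 + M22 + M33)s - det A, where Mii is the 2×2 principal minor of A obtained by deleting row i and column i.
tr A = 3 + (-7) + (-6) = -10; M11 = (-7)·(-6) - (-4)·1 = 42 - (-4) = 46; M22 = 3·(-6) - (-8)·1 = -18 - (-8) = -10; M33 = 3·(-7) - (-4)·4 = -21 - (-16) = -5; sum of minors = 31.
det A = 3·((-7)·(-6) - (-4)·1) - (-4)·(4·(-6) - (-4)·1) + (-8)·(4·1 - (-7)·1) = 3·46 - (-4)·(-20) + (-8)·11 = -30.
So p(s) = det(sI - A) = s^3 + 10s^2 + 31s + 30.
Rational-root test: any integer root divides 30. Testing small divisors, s = -2 works: p(-2) = -8 + 40 + (-62) + 30 = 0, so (s + 2) is a factor.
Dividing, p(s) = (s + 2)(s^2 + 8s + 15).
Factor s^2 + 8s + 15: two numbers with sum -8 and product 15 are -3 and -5, so s^2 + 8s + 15 = (s + 3)(s + 5).
Hence p(s) = (s + 2) (s + 3) (s + 5), with roots -5, -3, -2.
The eigenvalues -5, -3, -2 are distinct and real, so A is diagonalisable and x(t) = e^{At} x(0) = V diag(e^{λ_i t}) V^{-1} x(0), where the columns of V are the eigenvectors.
λ = -5: A - (-5)I = [[8, -4, -8], [4, -2, -4], [1, 1, -1]]. v must be orthogonal to every row; (row 1) × (row 3) = [12, 0, 12], so take v_1 = [1, 0, 1]^T.
λ = -3: A - (-3)I = [[6, -4, -8], [4, -4, -4], [1, 1, -3]]. v must be orthogonal to every row; (row 1) × (row 2) = [-16, -8, -8], so take v_2 = [2, 1, 1]^T.
λ = -2: A - (-2)I = [[5, -4, -8], [4, -5, -4], [1, 1, -4]]. v must be orthogonal to every row; (row 1) × (row 2) = [-24, -12, -9], so take v_3 = [-8, -4, -3]^T.
V = [v_1 v_2 v_3] = [[1, 2, -8], [0, 1, -4], [1, 1, -3]] has det V = 1, so V^{-1} = adj(V)/det V = [[1, -2, 0], [-4, 5, 4], [-1, 1, 1]].
Modal coordinates z(0) = V^{-1} x(0): 1·1 + (-2)·1 + 0·(-3) = -1; (-4)·1 + 5·1 + 4·(-3) = -11; (-1)·1 + 1·1 + 1·(-3) = -3; so z(0) = [-1, -11, -3]^T.
x_2(t) = Σ_i (v_i)_2 · z_i(0) · e^{λ_i t} (row 2 of V times the modal terms).
x_2(0.4) = 0·(-1)·e^{-5·0.4} + 1·(-11)·e^{-3·0.4} + (-4)·(-3)·e^{-2·0.4} = 0·0.135335 + (-11)·0.301194 + 12·0.449329 = 2.0788.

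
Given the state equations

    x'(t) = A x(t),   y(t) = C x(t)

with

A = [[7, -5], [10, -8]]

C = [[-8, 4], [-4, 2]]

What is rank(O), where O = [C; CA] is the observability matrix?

1

CA = [[-16, 8], [-8, 4]]
Observability matrix O = [C; CA] = [[-8, 4], [-4, 2], [-16, 8], [-8, 4]]
Every row of O is a scalar multiple of row 1 = [-8, 4] (multipliers 1, 1/2, 2, 1), so the rows span a one-dimensional space.
O ≠ 0, hence rank(O) = 1.
rank(O) = 1 < n = 2, so the pair (A, C) is not completely observable.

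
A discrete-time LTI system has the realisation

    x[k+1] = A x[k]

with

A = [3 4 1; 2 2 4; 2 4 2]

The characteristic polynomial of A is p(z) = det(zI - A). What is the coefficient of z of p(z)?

Expand det(zI - A) for the 3×3 matrix.
p(z) = z^3 - 7z^2 - 10z + 16.
(Check: constant term = det(-A) = (-1)^3 det A = 16; coefficient of z^2 = -tr A = -7.)
The coefficient of z is -10.

-10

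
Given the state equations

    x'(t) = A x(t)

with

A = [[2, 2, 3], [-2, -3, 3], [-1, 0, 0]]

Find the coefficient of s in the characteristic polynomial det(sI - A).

Expand det(sI - A) for the 3×3 matrix.
p(s) = s^3 + s^2 + s + 15.
(Check: constant term = det(-A) = (-1)^3 det A = 15; coefficient of s^2 = -tr A = 1.)
The coefficient of s is 1.

1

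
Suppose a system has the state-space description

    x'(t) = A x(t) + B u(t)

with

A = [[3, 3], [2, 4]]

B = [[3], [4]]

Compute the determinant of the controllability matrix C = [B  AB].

AB = [[21], [22]]
Controllability matrix C = [B  AB] = [[3, 21], [4, 22]]
det(C) = 3·22 - 21·4 = 66 - 84 = -18
Since det(C) ≠ 0, rank(C) = 2 and the system is completely controllable.

-18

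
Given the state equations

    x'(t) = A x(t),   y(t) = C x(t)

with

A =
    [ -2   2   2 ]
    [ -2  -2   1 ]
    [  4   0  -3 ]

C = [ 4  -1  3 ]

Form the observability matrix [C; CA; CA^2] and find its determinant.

CA = [[6, 10, -2]]
CA^2 = [[-40, -8, 28]]
Observability matrix O = [C; CA; CA^2] = [[4, -1, 3], [6, 10, -2], [-40, -8, 28]]
Expanding along the first row, det(O) = 4·(10·28 - (-2)·(-8)) - (-1)·(6·28 - (-2)·(-40)) + 3·(6·(-8) - 10·(-40)) = 4·264 - (-1)·88 + 3·352 = 2200
Since det(O) ≠ 0, rank(O) = 3 and the system is completely observable.

2200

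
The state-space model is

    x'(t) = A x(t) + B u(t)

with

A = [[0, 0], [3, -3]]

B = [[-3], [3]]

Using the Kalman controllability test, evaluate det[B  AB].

AB = [[0], [-18]]
Controllability matrix C = [B  AB] = [[-3, 0], [3, -18]]
det(C) = (-3)·(-18) - 0·3 = 54 - 0 = 54
Since det(C) ≠ 0, rank(C) = 2 and the system is completely controllable.

54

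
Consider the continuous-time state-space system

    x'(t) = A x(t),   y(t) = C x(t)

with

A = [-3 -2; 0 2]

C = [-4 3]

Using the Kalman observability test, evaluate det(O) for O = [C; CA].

CA = [[12, 14]]
Observability matrix O = [C; CA] = [[-4, 3], [12, 14]]
det(O) = (-4)·14 - 3·12 = -56 - 36 = -92
Since det(O) ≠ 0, rank(O) = 2 and the system is completely observable.

-92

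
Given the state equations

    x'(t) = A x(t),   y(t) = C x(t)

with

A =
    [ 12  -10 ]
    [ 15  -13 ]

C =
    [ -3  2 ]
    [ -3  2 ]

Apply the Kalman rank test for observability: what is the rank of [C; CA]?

1

CA = [[-6, 4], [-6, 4]]
Observability matrix O = [C; CA] = [[-3, 2], [-3, 2], [-6, 4], [-6, 4]]
Every row of O is a scalar multiple of row 1 = [-3, 2] (multipliers 1, 1, 2, 2), so the rows span a one-dimensional space.
O ≠ 0, hence rank(O) = 1.
rank(O) = 1 < n = 2, so the pair (A, C) is not completely observable.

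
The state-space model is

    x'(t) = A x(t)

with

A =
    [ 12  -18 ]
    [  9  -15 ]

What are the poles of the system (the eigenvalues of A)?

det(sI - A) = s^2 - (tr A)s + det A, with tr A = 12 + (-15) = -3 and det A = 12·(-15) - (-18)·9 = -180 - (-162) = -18.
So p(s) = det(sI - A) = s^2 + 3s - 18.
Factor s^2 + 3s - 18: two numbers with sum -3 and product -18 are 3 and -6, so s^2 + 3s - 18 = (s - 3)(s + 6).
Hence p(s) = (s - 3) (s + 6), with roots -6, 3.
At least one eigenvalue has non-negative real part, so the system is not asymptotically stable.

-6, 3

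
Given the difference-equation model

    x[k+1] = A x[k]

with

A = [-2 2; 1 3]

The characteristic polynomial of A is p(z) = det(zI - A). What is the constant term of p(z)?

For a 2×2 matrix, det(zI - A) = z^2 - (tr A)z + det A.
tr A = 1, det A = -8.
So p(z) = z^2 - z - 8.
The constant term is -8.

-8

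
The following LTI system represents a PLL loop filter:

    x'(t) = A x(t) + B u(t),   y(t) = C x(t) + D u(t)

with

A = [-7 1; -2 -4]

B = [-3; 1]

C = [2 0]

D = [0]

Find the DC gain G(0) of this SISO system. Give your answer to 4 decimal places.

-0.7333

G(0) = C(-A)^{-1}B + D = -C A^{-1} B + D.
det A = 30, so A^{-1} = (1/30)·adj(A) = [[-2/15, -1/30], [1/15, -7/30]]
A^{-1} B = [11/30, -13/30]^T
C A^{-1} B = 11/15
G(0) = D - C A^{-1} B = 0 - (11/15) = -11/15 ≈ -0.7333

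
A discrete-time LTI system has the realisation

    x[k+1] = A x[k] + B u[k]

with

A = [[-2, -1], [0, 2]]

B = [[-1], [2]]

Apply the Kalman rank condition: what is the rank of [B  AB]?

2

AB = [[0], [4]]
Controllability matrix C = [B  AB] = [[-1, 0], [2, 4]]
det(C) = (-1)·4 - 0·2 = -4 - 0 = -4 ≠ 0, so rank(C) = 2.
rank(C) = 2 = n, so the pair (A, B) is completely controllable.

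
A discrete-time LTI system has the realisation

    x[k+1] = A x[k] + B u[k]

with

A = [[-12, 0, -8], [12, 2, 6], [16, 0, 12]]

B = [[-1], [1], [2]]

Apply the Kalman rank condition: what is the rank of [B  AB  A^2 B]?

AB = [[-4], [2], [8]]
A^2B = [[-16], [4], [32]]
Controllability matrix C = [B  AB  A^2B] = [[-1, -4, -16], [1, 2, 4], [2, 8, 32]]
The rows r1, r2, r3 of C are linearly dependent: 2·r1 + r3 = 0 (check each entry), so rank(C) ≤ 2.
The 2×2 minor from rows 1, 2, columns 1, 2 is (-1)·2 - (-4)·1 = -2 - (-4) = 2 ≠ 0, so rank(C) = 2.
rank(C) = 2 < n = 3, so the pair (A, B) is not completely controllable.

2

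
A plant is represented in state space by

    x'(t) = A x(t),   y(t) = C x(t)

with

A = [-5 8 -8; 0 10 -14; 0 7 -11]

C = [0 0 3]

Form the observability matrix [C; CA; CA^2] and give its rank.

CA = [[0, 21, -33]]
CA^2 = [[0, -21, 69]]
Observability matrix O = [C; CA; CA^2] = [[0, 0, 3], [0, 21, -33], [0, -21, 69]]
Column 1 of O is identically zero, so rank(O) ≤ 2.
The 2×2 minor from rows 1, 2, columns 2, 3 is 0·(-33) - 3·21 = 0 - 63 = -63 ≠ 0, so rank(O) = 2.
rank(O) = 2 < n = 3, so the pair (A, C) is not completely observable.

2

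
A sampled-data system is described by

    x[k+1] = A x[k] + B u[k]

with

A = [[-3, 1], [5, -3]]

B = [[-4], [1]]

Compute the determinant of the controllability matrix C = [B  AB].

79

AB = [[13], [-23]]
Controllability matrix C = [B  AB] = [[-4, 13], [1, -23]]
det(C) = (-4)·(-23) - 13·1 = 92 - 13 = 79
Since det(C) ≠ 0, rank(C) = 2 and the system is completely controllable.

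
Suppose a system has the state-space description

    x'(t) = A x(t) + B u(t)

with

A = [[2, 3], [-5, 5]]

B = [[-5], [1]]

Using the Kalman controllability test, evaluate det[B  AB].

-143

AB = [[-7], [30]]
Controllability matrix C = [B  AB] = [[-5, -7], [1, 30]]
det(C) = (-5)·30 - (-7)·1 = -150 - (-7) = -143
Since det(C) ≠ 0, rank(C) = 2 and the system is completely controllable.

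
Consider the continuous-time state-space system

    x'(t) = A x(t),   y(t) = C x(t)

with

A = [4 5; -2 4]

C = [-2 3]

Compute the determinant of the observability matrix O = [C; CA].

CA = [[-14, 2]]
Observability matrix O = [C; CA] = [[-2, 3], [-14, 2]]
det(O) = (-2)·2 - 3·(-14) = -4 - (-42) = 38
Since det(O) ≠ 0, rank(O) = 2 and the system is completely observable.

38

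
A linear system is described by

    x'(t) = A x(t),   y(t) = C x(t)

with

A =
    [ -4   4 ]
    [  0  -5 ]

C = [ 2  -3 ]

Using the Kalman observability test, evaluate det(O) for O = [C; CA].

CA = [[-8, 23]]
Observability matrix O = [C; CA] = [[2, -3], [-8, 23]]
det(O) = 2·23 - (-3)·(-8) = 46 - 24 = 22
Since det(O) ≠ 0, rank(O) = 2 and the system is completely observable.

22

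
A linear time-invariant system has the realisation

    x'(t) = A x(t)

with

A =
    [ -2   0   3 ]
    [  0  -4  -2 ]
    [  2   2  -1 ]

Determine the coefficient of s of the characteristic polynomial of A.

Expand det(sI - A) for the 3×3 matrix.
p(s) = s^3 + 7s^2 + 12s - 8.
(Check: constant term = det(-A) = (-1)^3 det A = -8; coefficient of s^2 = -tr A = 7.)
The coefficient of s is 12.

12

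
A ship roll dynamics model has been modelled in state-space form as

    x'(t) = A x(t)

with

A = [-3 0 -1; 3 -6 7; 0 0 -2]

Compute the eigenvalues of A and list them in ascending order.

-6, -3, -2

det(sI - A) = s^3 - (tr A)s^2 + (M11 + M22 + M33)s - det A, where Mii is the 2×2 principal minor of A obtained by deleting row i and column i.
tr A = (-3) + (-6) + (-2) = -11; M11 = (-6)·(-2) - 7·0 = 12 - 0 = 12; M22 = (-3)·(-2) - (-1)·0 = 6 - 0 = 6; M33 = (-3)·(-6) - 0·3 = 18 - 0 = 18; sum of minors = 36.
det A = (-3)·((-6)·(-2) - 7·0) - 0·(3·(-2) - 7·0) + (-1)·(3·0 - (-6)·0) = (-3)·12 - 0·(-6) + (-1)·0 = -36.
So p(s) = det(sI - A) = s^3 + 11s^2 + 36s + 36.
Rational-root test: any integer root divides 36. Testing small divisors, s = -2 works: p(-2) = -8 + 44 + (-72) + 36 = 0, so (s + 2) is a factor.
Dividing, p(s) = (s + 2)(s^2 + 9s + 18).
Factor s^2 + 9s + 18: two numbers with sum -9 and product 18 are -3 and -6, so s^2 + 9s + 18 = (s + 3)(s + 6).
Hence p(s) = (s + 2) (s + 3) (s + 6), with roots -6, -3, -2.
All eigenvalues have negative real part, so the system is asymptotically stable.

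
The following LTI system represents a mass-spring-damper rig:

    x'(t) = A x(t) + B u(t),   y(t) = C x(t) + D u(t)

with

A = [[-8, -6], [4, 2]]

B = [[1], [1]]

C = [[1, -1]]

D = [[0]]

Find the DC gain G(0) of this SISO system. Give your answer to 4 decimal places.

G(0) = C(-A)^{-1}B + D = -C A^{-1} B + D.
det A = 8, so A^{-1} = (1/8)·adj(A) = [[1/4, 3/4], [-1/2, -1]]
A^{-1} B = [1, -3/2]^T
C A^{-1} B = 5/2
G(0) = D - C A^{-1} B = 0 - (5/2) = -5/2 ≈ -2.5000

-2.5000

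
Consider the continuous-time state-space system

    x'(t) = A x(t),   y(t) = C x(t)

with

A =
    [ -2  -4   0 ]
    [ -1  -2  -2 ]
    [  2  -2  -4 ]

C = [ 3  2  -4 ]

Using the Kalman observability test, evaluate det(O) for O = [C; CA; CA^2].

CA = [[-16, -8, 12]]
CA^2 = [[64, 56, -32]]
Observability matrix O = [C; CA; CA^2] = [[3, 2, -4], [-16, -8, 12], [64, 56, -32]]
Expanding along the first row, det(O) = 3·((-8)·(-32) - 12·56) - 2·((-16)·(-32) - 12·64) + (-4)·((-16)·56 - (-8)·64) = 3·(-416) - 2·(-256) + (-4)·(-384) = 800
Since det(O) ≠ 0, rank(O) = 3 and the system is completely observable.

800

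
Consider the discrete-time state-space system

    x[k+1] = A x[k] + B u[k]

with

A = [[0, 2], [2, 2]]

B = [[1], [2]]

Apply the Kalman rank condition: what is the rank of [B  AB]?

2

AB = [[4], [6]]
Controllability matrix C = [B  AB] = [[1, 4], [2, 6]]
det(C) = 1·6 - 4·2 = 6 - 8 = -2 ≠ 0, so rank(C) = 2.
rank(C) = 2 = n, so the pair (A, B) is completely controllable.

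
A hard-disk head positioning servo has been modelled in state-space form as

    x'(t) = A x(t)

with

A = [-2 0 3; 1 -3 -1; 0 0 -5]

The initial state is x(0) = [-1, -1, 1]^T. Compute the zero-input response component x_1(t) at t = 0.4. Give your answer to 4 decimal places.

-0.1353

det(sI - A) = s^3 - (tr A)s^2 + (M11 + M22 + M33)s - det A, where Mii is the 2×2 principal minor of A obtained by deleting row i and column i.
tr A = (-2) + (-3) + (-5) = -10; M11 = (-3)·(-5) - (-1)·0 = 15 - 0 = 15; M22 = (-2)·(-5) - 3·0 = 10 - 0 = 10; M33 = (-2)·(-3) - 0·1 = 6 - 0 = 6; sum of minors = 31.
det A = (-2)·((-3)·(-5) - (-1)·0) - 0·(1·(-5) - (-1)·0) + 3·(1·0 - (-3)·0) = (-2)·15 - 0·(-5) + 3·0 = -30.
So p(s) = det(sI - A) = s^3 + 10s^2 + 31s + 30.
Rational-root test: any integer root divides 30. Testing small divisors, s = -2 works: p(-2) = -8 + 40 + (-62) + 30 = 0, so (s + 2) is a factor.
Dividing, p(s) = (s + 2)(s^2 + 8s + 15).
Factor s^2 + 8s + 15: two numbers with sum -8 and product 15 are -3 and -5, so s^2 + 8s + 15 = (s + 3)(s + 5).
Hence p(s) = (s + 2) (s + 3) (s + 5), with roots -5, -3, -2.
The eigenvalues -5, -3, -2 are distinct and real, so A is diagonalisable and x(t) = e^{At} x(0) = V diag(e^{λ_i t}) V^{-1} x(0), where the columns of V are the eigenvectors.
λ = -5: A - (-5)I = [[3, 0, 3], [1, 2, -1], [0, 0, 0]]. v must be orthogonal to every row; (row 1) × (row 2) = [-6, 6, 6], so take v_1 = [-1, 1, 1]^T.
λ = -3: A - (-3)I = [[1, 0, 3], [1, 0, -1], [0, 0, -2]]. v must be orthogonal to every row; (row 1) × (row 2) = [0, 4, 0], so take v_2 = [0, 1, 0]^T.
λ = -2: A - (-2)I = [[0, 0, 3], [1, -1, -1], [0, 0, -3]]. v must be orthogonal to every row; (row 1) × (row 2) = [3, 3, 0], so take v_3 = [1, 1, 0]^T.
V = [v_1 v_2 v_3] = [[-1, 0, 1], [1, 1, 1], [1, 0, 0]] has det V = -1, so V^{-1} = adj(V)/det V = [[0, 0, 1], [-1, 1, -2], [1, 0, 1]].
Modal coordinates z(0) = V^{-1} x(0): 0·(-1) + 0·(-1) + 1·1 = 1; (-1)·(-1) + 1·(-1) + (-2)·1 = -2; 1·(-1) + 0·(-1) + 1·1 = 0; so z(0) = [1, -2, 0]^T.
x_1(t) = Σ_i (v_i)_1 · z_i(0) · e^{λ_i t} (row 1 of V times the modal terms).
x_1(0.4) = (-1)·1·e^{-5·0.4} + 0·(-2)·e^{-3·0.4} + 1·0·e^{-2·0.4} = (-1)·0.135335 + 0·0.301194 + 0·0.449329 = -0.1353.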